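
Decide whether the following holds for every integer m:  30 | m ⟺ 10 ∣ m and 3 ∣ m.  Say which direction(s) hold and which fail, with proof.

Forward direction. If 30 ∣ m, write m = 30q. Since 30 = 3·10, m = 10·(3q), so 10 ∣ m; and since 30 = 10·3, m = 3·(10q), so 3 ∣ m.

Converse. Suppose 10 ∣ m and 3 ∣ m. Any common multiple of 10 and 3 is a multiple of their lcm; here gcd(10, 3) = 1, so lcm(10, 3) = 10·3 = 30, so 30 ∣ m.

Both directions hold; the statement is true.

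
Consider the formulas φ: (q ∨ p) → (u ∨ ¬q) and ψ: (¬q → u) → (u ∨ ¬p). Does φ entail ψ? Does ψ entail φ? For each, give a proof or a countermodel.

(⇒) holds; (⇐) fails.

[⇒] Assume the antecedent. If q is true, the antecedent forces (q = T, u = T, p = F) or (q = T, u = T, p = T), and (¬q → u) → (u ∨ ¬p) holds there. If q is false, (¬q → u) → (u ∨ ¬p) reduces to true regardless of the other variables. Either way (¬q → u) → (u ∨ ¬p) holds.

[⇐] This fails. Under q = T, u = F, p = F, the left side is false but the right side is true.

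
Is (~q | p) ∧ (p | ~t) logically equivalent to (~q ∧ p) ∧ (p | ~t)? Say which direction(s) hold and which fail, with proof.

(←) Assume the antecedent. If p is true, (~q | p) ∧ (p | ~t) reduces to true regardless of the other variables. If p is false, the antecedent cannot hold. Either way (~q | p) ∧ (p | ~t) holds.

(→) This fails. Under p = F, q = F, t = F, the left side is true but the right side is false.

The forward direction fails; the converse holds.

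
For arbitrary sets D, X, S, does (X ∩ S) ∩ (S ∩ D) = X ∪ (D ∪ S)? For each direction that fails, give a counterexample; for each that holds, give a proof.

(⟹) Let x ∈ (X ∩ S) ∩ (S ∩ D). Then x ∈ D ∩ X ∩ S, from which x ∈ X ∪ (D ∪ S).

(⟸) This inclusion fails. Take D = {1}, X = ∅, S = ∅; then 1 ∈ X ∪ (D ∪ S) but 1 ∉ (X ∩ S) ∩ (S ∩ D).

The sets are not equal: only the forward inclusion holds.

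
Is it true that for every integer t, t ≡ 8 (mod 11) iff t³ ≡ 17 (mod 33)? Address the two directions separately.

(→) This fails: take t = 19. Then 19 ≡ 8 (mod 11), but 19³ = 6859 ≡ 28 (mod 33), not 17.

(←) Conversely, the residues r modulo 33 with r³ ≡ 17 (mod 33) are exactly {8}, and each is ≡ 8 (mod 11).

Only the reverse direction holds.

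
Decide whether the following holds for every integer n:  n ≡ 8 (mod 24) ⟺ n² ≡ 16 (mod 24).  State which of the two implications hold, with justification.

(⇒) Suppose n ≡ 8 (mod 24). Write n = 24j + 8. Then (24j + 8)² = 576j² + 384j + 64 = 24(24j² + 16j + 2) + 16, so n² ≡ 16 (mod 24).

(⇐) This fails: take n = 4. Then 4² = 16 ≡ 16 (mod 24), yet 4 ≡ 4 (mod 24), not 8.

Not equivalent: only (⇒) holds.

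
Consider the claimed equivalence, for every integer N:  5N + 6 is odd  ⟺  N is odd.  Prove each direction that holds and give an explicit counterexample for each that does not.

(→) Suppose 5N + 6 is odd. Since 5 is odd, 5N and N have the same parity, so 5N + 6 ≡ N + 6 (mod 2). As 6 is even, 5N + 6 is odd exactly when N is odd. Thus N is odd.

(←) Conversely, suppose N is odd; write N = 2j + 1. Then 5N + 6 = 5·(2j + 1) + 6 = 2·5j + 11, which is odd.

Both implications hold.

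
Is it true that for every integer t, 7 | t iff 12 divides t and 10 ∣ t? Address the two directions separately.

Forward direction. This fails: take t = 7. Certainly 7 ∣ 7, but 12 ∤ 7.

Converse. This fails: take t = 60. Both 12 ∣ 60 and 10 ∣ 60, yet 60 is not a multiple of 7 (since 60 = 8·7 + 4), so 7 ∤ 60.

Neither implication holds.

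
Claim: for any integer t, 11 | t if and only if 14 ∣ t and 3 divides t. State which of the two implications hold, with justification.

(⇒) fails and (⇐) fails.

Forward direction. This fails: take t = 11. Certainly 11 ∣ 11, but 14 ∤ 11.

Converse. This fails: take t = 42. Both 14 ∣ 42 and 3 ∣ 42, yet 42 is not a multiple of 11 (since 42 = 3·11 + 9), so 11 ∤ 42.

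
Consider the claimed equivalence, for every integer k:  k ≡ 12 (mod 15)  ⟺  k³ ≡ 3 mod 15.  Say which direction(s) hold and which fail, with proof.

[⇐] Suppose k³ ≡ 3 (mod 15). The only residue r in {0, …, 14} with r³ ≡ 3 (mod 15) is r = 12, so k ≡ 12 (mod 15).

[⇒] Suppose k ≡ 12 (mod 15). Write k = 15j + 12. Then (15j + 12)³ = 3375j³ + 8100j² + 6480j + 1728 = 15(225j³ + 540j² + 432j + 115) + 3, so k³ ≡ 3 (mod 15).

Both directions hold.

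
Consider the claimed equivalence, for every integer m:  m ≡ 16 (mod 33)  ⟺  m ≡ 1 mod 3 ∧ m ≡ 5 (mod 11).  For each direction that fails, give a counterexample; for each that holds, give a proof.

Both implications hold.

(→) Suppose m ≡ 16 (mod 33); write m = 33j + 16. Since 3 ∣ 33, reducing mod 3 gives m ≡ 16 ≡ 1 (mod 3); since 11 ∣ 33, reducing mod 11 gives m ≡ 16 ≡ 5 (mod 11).

(←) Conversely, if m ≡ 1 (mod 3) and m ≡ 5 (mod 11), then by the Chinese remainder theorem m ≡ 16 (mod 33). This is exactly m ≡ 16 (mod 33).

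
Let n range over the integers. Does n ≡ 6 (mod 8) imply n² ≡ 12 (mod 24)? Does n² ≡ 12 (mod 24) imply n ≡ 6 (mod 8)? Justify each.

Both directions fail.

(⟹) This fails: take n = 14. Then 14 ≡ 6 (mod 8), but 14² = 196 ≡ 4 (mod 24), not 12.

(⟸) This fails: take n = 18. Then 18² = 324 ≡ 12 (mod 24), yet 18 ≡ 2 (mod 8), not 6.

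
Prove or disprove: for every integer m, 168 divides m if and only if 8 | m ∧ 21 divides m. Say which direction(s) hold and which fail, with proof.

Equivalent; both directions hold.

[⇒] If 168 ∣ m, write m = 168q. Since 168 = 21·8, m = 8·(21q), so 8 ∣ m; and since 168 = 8·21, m = 21·(8q), so 21 ∣ m.

[⇐] Suppose 8 ∣ m and 21 ∣ m. Any common multiple of 8 and 21 is a multiple of their lcm; here gcd(8, 21) = 1, so lcm(8, 21) = 8·21 = 168, so 168 ∣ m.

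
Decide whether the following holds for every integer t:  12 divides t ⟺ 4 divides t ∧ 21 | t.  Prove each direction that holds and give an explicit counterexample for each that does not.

Only the reverse direction holds.

(⟹) This fails: take t = 12. Certainly 12 ∣ 12, but 21 ∤ 12.

(⟸) Suppose 4 ∣ t and 21 ∣ t. Any common multiple of 4 and 21 is a multiple of their lcm; here gcd(4, 21) = 1, so lcm(4, 21) = 4·21 = 84, so 84 ∣ t. Since 12 ∣ 84, it follows that 12 ∣ t.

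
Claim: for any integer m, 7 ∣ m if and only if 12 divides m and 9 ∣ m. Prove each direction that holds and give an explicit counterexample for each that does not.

Neither direction holds.

(⇒) This fails: take m = 7. Certainly 7 ∣ 7, but 12 ∤ 7.

(⇐) This fails: take m = 36. Both 12 ∣ 36 and 9 ∣ 36, yet 36 is not a multiple of 7 (since 36 = 5·7 + 1), so 7 ∤ 36.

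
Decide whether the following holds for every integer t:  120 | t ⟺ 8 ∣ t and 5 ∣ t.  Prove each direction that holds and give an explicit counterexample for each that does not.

Only the forward implication holds.

Forward direction. If 120 ∣ t, write t = 120q. Since 120 = 15·8, t = 8·(15q), so 8 ∣ t; and since 120 = 24·5, t = 5·(24q), so 5 ∣ t.

Converse. This fails: take t = 40. Both 8 ∣ 40 and 5 ∣ 40, yet 40 is not a multiple of 120 (since 40 = 0·120 + 40), so 120 ∤ 40.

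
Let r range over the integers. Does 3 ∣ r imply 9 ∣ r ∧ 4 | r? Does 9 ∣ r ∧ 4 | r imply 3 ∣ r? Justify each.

(⇒) This fails: take r = 3. Certainly 3 ∣ 3, but 9 ∤ 3.

(⇐) Suppose 9 ∣ r and 4 ∣ r. Any common multiple of 9 and 4 is a multiple of their lcm; here gcd(9, 4) = 1, so lcm(9, 4) = 9·4 = 36, so 36 ∣ r. Since 3 ∣ 36, it follows that 3 ∣ r.

Not equivalent: only (⇐) holds.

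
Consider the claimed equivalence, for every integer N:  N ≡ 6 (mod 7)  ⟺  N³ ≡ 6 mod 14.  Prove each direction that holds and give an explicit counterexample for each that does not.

Forward direction. This fails: take N = 13. Then 13 ≡ 6 (mod 7), but 13³ = 2197 ≡ 13 (mod 14), not 6.

Converse. This fails: take N = 10. Then 10³ = 1000 ≡ 6 (mod 14), yet 10 ≡ 3 (mod 7), not 6.

Neither implication holds.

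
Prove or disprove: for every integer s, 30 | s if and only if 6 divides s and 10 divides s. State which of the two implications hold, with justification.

Both directions hold.

(⟸) Suppose 6 ∣ s and 10 ∣ s. Any common multiple of 6 and 10 is a multiple of their lcm; here lcm(6, 10) = 6·10/gcd(6, 10) = 60/2 = 30, so 30 ∣ s.

(⟹) If 30 ∣ s, write s = 30q. Since 30 = 5·6, s = 6·(5q), so 6 ∣ s; and since 30 = 3·10, s = 10·(3q), so 10 ∣ s.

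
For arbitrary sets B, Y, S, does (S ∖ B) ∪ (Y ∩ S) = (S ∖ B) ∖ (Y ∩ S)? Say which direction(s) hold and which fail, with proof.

The sets are not equal: only the reverse inclusion holds.

(⊇) Let x ∈ (S ∖ B) ∖ (Y ∩ S). Then x ∈ S and x ∉ B, Y, from which x ∈ (S ∖ B) ∪ (Y ∩ S).

(⊆) This inclusion fails. Take B = ∅, Y = {1}, S = {1}; then 1 ∈ (S ∖ B) ∪ (Y ∩ S) but 1 ∉ (S ∖ B) ∖ (Y ∩ S).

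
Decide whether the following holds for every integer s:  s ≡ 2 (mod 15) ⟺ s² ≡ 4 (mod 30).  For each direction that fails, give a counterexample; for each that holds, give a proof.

(→) This fails: take s = 17. Then 17 ≡ 2 (mod 15), but 17² = 289 ≡ 19 (mod 30), not 4.

(←) This fails: take s = 8. Then 8² = 64 ≡ 4 (mod 30), yet 8 ≡ 8 (mod 15), not 2.

Neither direction holds.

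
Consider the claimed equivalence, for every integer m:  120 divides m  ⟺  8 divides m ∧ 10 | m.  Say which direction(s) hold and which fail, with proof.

Only the forward implication holds.

(⇐) This fails: take m = 40. Both 8 ∣ 40 and 10 ∣ 40, yet 40 is not a multiple of 120 (since 40 = 0·120 + 40), so 120 ∤ 40.

(⇒) If 120 ∣ m, write m = 120q. Since 120 = 15·8, m = 8·(15q), so 8 ∣ m; and since 120 = 12·10, m = 10·(12q), so 10 ∣ m.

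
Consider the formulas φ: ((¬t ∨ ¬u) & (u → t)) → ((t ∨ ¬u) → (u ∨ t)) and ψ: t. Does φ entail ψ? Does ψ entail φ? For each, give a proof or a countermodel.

Not equivalent: only (⇐) holds.

[⇒] This fails. Under t = F, u = T, the left side is true but the right side is false.

[⇐] Assume the antecedent. If t is true, the consequent reduces to true regardless of the other variables. If t is false, the antecedent cannot hold. Either way the consequent holds.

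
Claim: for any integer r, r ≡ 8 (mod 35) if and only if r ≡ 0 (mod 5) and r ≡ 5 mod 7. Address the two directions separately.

(⟹) This fails: r = 8 gives 8 ≡ 8 (mod 35) but 8 ≡ 3 (mod 5), so the conjunction on the right does not hold.

(⟸) This fails: r = 5 satisfies both congruences on the right (5 ≡ 0 mod 5 and 5 ≡ 5 mod 7) yet 5 ≡ 5 (mod 35), not 8.

Neither direction holds.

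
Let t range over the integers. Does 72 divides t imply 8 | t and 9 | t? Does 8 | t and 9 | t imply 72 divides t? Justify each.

(→) If 72 ∣ t, write t = 72q. Since 72 = 9·8, t = 8·(9q), so 8 ∣ t; and since 72 = 8·9, t = 9·(8q), so 9 ∣ t.

(←) Suppose 8 ∣ t and 9 ∣ t. Any common multiple of 8 and 9 is a multiple of their lcm; here gcd(8, 9) = 1, so lcm(8, 9) = 8·9 = 72, so 72 ∣ t.

The biconditional holds.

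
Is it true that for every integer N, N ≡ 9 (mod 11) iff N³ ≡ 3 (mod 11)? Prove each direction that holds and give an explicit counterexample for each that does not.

[⇒] Suppose N ≡ 9 (mod 11). Write N = 11j + 9. Then (11j + 9)³ = 1331j³ + 3267j² + 2673j + 729 = 11(121j³ + 297j² + 243j + 66) + 3, so N³ ≡ 3 (mod 11).

[⇐] For the converse, argue contrapositively. If N ≢ 9 (mod 11), then N is congruent to one of 0, 1, 2, 3, 4, 5, 6, 7, 8, 10 modulo 11, and these give N³ ≡ 0, 1, 8, 5, 9, 4, 7, 2, 6, 10 respectively — never 3.

Both directions hold.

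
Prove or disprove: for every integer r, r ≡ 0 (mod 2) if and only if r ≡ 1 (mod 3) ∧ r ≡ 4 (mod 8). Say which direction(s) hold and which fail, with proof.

(→) This fails: r = 0 gives 0 ≡ 0 (mod 2) but 0 ≡ 0 (mod 3), so the conjunction on the right does not hold.

(←) Conversely, if r ≡ 1 (mod 3) and r ≡ 4 (mod 8), then by the Chinese remainder theorem r ≡ 4 (mod 24). Since 4 ≡ 0 (mod 2) and 2 ∣ 24, we get r ≡ 0 (mod 2).

Only the reverse direction holds.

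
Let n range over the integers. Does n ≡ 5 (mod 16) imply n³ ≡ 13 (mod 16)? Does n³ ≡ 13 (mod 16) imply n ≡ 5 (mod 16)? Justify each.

The biconditional holds.

(→) Suppose n ≡ 5 (mod 16). Write n = 16j + 5. Then (16j + 5)³ = 4096j³ + 3840j² + 1200j + 125 = 16(256j³ + 240j² + 75j + 7) + 13, so n³ ≡ 13 (mod 16).

(←) Conversely, suppose n³ ≡ 13 (mod 16). The only residue r in {0, …, 15} with r³ ≡ 13 (mod 16) is r = 5, so n ≡ 5 (mod 16).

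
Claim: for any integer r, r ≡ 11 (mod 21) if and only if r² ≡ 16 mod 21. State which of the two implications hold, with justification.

[⇒] Suppose r ≡ 11 (mod 21). Write r = 21j + 11. Then (21j + 11)² = 441j² + 462j + 121 = 21(21j² + 22j + 5) + 16, so r² ≡ 16 (mod 21).

[⇐] This fails: take r = 4. Then 4² = 16 ≡ 16 (mod 21), yet 4 ≡ 4 (mod 21), not 11.

The forward direction holds; the converse fails.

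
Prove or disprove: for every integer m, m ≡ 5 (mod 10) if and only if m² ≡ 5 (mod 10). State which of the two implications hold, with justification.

Both directions hold.

(⟹) Suppose m ≡ 5 (mod 10). Write m = 10j + 5. Then (10j + 5)² = 100j² + 100j + 25 = 10(10j² + 10j + 2) + 5, so m² ≡ 5 (mod 10).

(⟸) Conversely, suppose m² ≡ 5 (mod 10). The only residue r in {0, …, 9} with r² ≡ 5 (mod 10) is r = 5, so m ≡ 5 (mod 10).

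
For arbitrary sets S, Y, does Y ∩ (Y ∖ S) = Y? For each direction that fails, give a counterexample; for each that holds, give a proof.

Forward inclusion. Let x ∈ Y ∩ (Y ∖ S). Then x ∈ Y and x ∉ S, from which x ∈ Y.

Reverse inclusion. This inclusion fails. Take S = {1}, Y = {1}; then 1 ∈ Y but 1 ∉ Y ∩ (Y ∖ S).

The sets are not equal: only the forward inclusion holds.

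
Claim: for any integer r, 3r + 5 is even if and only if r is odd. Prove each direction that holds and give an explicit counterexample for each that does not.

Equivalent; both directions hold.

[⇒] Suppose 3r + 5 is even. Since 3 is odd, 3r and r have the same parity, so 3r + 5 ≡ r + 5 (mod 2). As 5 is odd, 3r + 5 is even exactly when r is odd. Thus r is odd.

[⇐] Conversely, suppose r is odd; write r = 2j + 1. Then 3r + 5 = 3·(2j + 1) + 5 = 2·3j + 8, which is even.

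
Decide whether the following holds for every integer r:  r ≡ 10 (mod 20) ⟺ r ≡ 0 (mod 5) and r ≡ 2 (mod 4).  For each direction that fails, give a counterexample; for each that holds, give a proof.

The biconditional holds.

(→) Suppose r ≡ 10 (mod 20); write r = 20j + 10. Since 5 ∣ 20, reducing mod 5 gives r ≡ 10 ≡ 0 (mod 5); since 4 ∣ 20, reducing mod 4 gives r ≡ 10 ≡ 2 (mod 4).

(←) Conversely, if r ≡ 0 (mod 5) and r ≡ 2 (mod 4), then by the Chinese remainder theorem r ≡ 10 (mod 20). This is exactly r ≡ 10 (mod 20).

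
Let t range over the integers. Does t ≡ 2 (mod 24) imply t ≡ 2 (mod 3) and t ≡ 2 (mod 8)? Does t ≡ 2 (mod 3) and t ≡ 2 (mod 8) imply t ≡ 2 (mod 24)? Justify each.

(⇒) Suppose t ≡ 2 (mod 24); write t = 24j + 2. Since 3 ∣ 24, reducing mod 3 gives t ≡ 2 (mod 3); since 8 ∣ 24, reducing mod 8 gives t ≡ 2 (mod 8).

(⇐) Conversely, if t ≡ 2 (mod 3) and t ≡ 2 (mod 8), then by the Chinese remainder theorem t ≡ 2 (mod 24). This is exactly t ≡ 2 (mod 24).

Both directions hold.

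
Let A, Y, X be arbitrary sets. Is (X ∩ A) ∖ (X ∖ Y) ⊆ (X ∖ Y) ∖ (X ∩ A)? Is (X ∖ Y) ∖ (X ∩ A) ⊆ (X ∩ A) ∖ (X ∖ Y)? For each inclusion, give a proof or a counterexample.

(⟹) This inclusion fails. Take A = {1}, Y = {1}, X = {1}; then 1 ∈ (X ∩ A) ∖ (X ∖ Y) but 1 ∉ (X ∖ Y) ∖ (X ∩ A).

(⟸) This inclusion fails. Take A = ∅, Y = ∅, X = {1}; then 1 ∈ (X ∖ Y) ∖ (X ∩ A) but 1 ∉ (X ∩ A) ∖ (X ∖ Y).

(⊆) fails and (⊇) fails.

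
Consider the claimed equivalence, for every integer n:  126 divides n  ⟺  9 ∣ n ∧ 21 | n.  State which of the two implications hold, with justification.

Not equivalent: only (⇒) holds.

(→) If 126 ∣ n, write n = 126q. Since 126 = 14·9, n = 9·(14q), so 9 ∣ n; and since 126 = 6·21, n = 21·(6q), so 21 ∣ n.

(←) This fails: take n = 63. Both 9 ∣ 63 and 21 ∣ 63, yet 63 is not a multiple of 126 (since 63 = 0·126 + 63), so 126 ∤ 63.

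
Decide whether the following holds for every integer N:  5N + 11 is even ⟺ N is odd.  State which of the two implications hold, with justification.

(→) Suppose 5N + 11 is even. Since 5 is odd, 5N and N have the same parity, so 5N + 11 ≡ N + 11 (mod 2). As 11 is odd, 5N + 11 is even exactly when N is odd. Thus N is odd.

(←) Conversely, suppose N is odd; write N = 2j + 1. Then 5N + 11 = 5·(2j + 1) + 11 = 2·5j + 16, which is even.

Both directions hold; the statement is true.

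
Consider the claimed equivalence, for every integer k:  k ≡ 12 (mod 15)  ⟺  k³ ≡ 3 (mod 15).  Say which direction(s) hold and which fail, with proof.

(→) Suppose k ≡ 12 (mod 15). Write k = 15j + 12. Then (15j + 12)³ = 3375j³ + 8100j² + 6480j + 1728 = 15(225j³ + 540j² + 432j + 115) + 3, so k³ ≡ 3 (mod 15).

(←) Conversely, suppose k³ ≡ 3 (mod 15). The only residue r in {0, …, 14} with r³ ≡ 3 (mod 15) is r = 12, so k ≡ 12 (mod 15).

Both directions hold.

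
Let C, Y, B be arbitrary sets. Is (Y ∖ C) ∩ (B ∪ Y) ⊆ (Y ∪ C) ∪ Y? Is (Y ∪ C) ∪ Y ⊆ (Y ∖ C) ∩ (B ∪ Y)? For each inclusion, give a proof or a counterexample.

Only the forward inclusion holds.

(⊆) Let x ∈ (Y ∖ C) ∩ (B ∪ Y). Then either x ∈ Y and x ∉ C, B; or x ∈ Y ∩ B and x ∉ C. In each case x ∈ (Y ∪ C) ∪ Y, so (Y ∖ C) ∩ (B ∪ Y) ⊆ (Y ∪ C) ∪ Y.

(⊇) This inclusion fails. Take C = {1}, Y = ∅, B = ∅; then 1 ∈ (Y ∪ C) ∪ Y but 1 ∉ (Y ∖ C) ∩ (B ∪ Y).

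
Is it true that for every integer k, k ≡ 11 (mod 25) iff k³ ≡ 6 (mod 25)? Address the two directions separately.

(→) Suppose k ≡ 11 (mod 25). Write k = 25j + 11. Then (25j + 11)³ = 15625j³ + 20625j² + 9075j + 1331 = 25(625j³ + 825j² + 363j + 53) + 6, so k³ ≡ 6 (mod 25).

(←) Conversely, suppose k³ ≡ 6 (mod 25). The only residue r in {0, …, 24} with r³ ≡ 6 (mod 25) is r = 11, so k ≡ 11 (mod 25).

Both directions hold; the statement is true.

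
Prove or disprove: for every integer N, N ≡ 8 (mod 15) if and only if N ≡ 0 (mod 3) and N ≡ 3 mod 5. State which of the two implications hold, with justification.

[⇒] This fails: N = 8 gives 8 ≡ 8 (mod 15) but 8 ≡ 2 (mod 3), so the conjunction on the right does not hold.

[⇐] This fails: N = 3 satisfies both congruences on the right (3 ≡ 0 mod 3 and 3 ≡ 3 mod 5) yet 3 ≡ 3 (mod 15), not 8.

Neither implication holds.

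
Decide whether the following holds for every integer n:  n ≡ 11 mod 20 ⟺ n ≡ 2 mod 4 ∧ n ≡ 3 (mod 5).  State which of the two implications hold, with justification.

(⟹) This fails: n = 11 gives 11 ≡ 11 (mod 20) but 11 ≡ 3 (mod 4), so the conjunction on the right does not hold.

(⟸) This fails: n = 18 satisfies both congruences on the right (18 ≡ 2 mod 4 and 18 ≡ 3 mod 5) yet 18 ≡ 18 (mod 20), not 11.

Both directions fail.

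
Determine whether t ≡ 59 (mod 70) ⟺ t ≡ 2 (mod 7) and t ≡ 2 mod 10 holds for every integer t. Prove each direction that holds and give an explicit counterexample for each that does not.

(⇒) This fails: t = 59 gives 59 ≡ 59 (mod 70) but 59 ≡ 3 (mod 7), so the conjunction on the right does not hold.

(⇐) This fails: t = 2 satisfies both congruences on the right (2 ≡ 2 mod 7 and 2 ≡ 2 mod 10) yet 2 ≡ 2 (mod 70), not 59.

Neither implication holds.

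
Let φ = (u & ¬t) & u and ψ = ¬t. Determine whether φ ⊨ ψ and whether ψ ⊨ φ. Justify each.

(⇒) Assume the antecedent. If u is true, the antecedent forces (u = T, t = F), and ¬t holds there. If u is false, the antecedent cannot hold. Either way ¬t holds.

(⇐) This fails. Under u = F, t = F, the left side is false but the right side is true.

Only the forward direction holds.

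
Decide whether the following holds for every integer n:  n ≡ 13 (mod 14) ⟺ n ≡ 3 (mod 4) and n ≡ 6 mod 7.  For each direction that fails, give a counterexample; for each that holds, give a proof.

Only the reverse direction holds.

(⟹) This fails: n = 13 gives 13 ≡ 13 (mod 14) but 13 ≡ 1 (mod 4), so the conjunction on the right does not hold.

(⟸) Conversely, if n ≡ 3 (mod 4) and n ≡ 6 (mod 7), then by the Chinese remainder theorem n ≡ 27 (mod 28). Since 27 ≡ 13 (mod 14) and 14 ∣ 28, we get n ≡ 13 (mod 14).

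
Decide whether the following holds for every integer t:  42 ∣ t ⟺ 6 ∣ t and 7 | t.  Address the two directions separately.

Forward direction. If 42 ∣ t, write t = 42q. Since 42 = 7·6, t = 6·(7q), so 6 ∣ t; and since 42 = 6·7, t = 7·(6q), so 7 ∣ t.

Converse. Suppose 6 ∣ t and 7 ∣ t. Any common multiple of 6 and 7 is a multiple of their lcm; here gcd(6, 7) = 1, so lcm(6, 7) = 6·7 = 42, so 42 ∣ t.

Both directions hold; the statement is true.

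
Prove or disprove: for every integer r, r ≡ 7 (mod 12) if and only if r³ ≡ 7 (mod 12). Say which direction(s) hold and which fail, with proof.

The biconditional holds.

[⇒] Suppose r ≡ 7 (mod 12). Write r = 12j + 7. Then (12j + 7)³ = 1728j³ + 3024j² + 1764j + 343 = 12(144j³ + 252j² + 147j + 28) + 7, so r³ ≡ 7 (mod 12).

[⇐] Conversely, suppose r³ ≡ 7 (mod 12). The only residue r in {0, …, 11} with r³ ≡ 7 (mod 12) is r = 7, so r ≡ 7 (mod 12).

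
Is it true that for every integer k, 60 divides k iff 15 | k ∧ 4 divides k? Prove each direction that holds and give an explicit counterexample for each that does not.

Both directions hold; the statement is true.

Forward direction. If 60 ∣ k, write k = 60q. Since 60 = 4·15, k = 15·(4q), so 15 ∣ k; and since 60 = 15·4, k = 4·(15q), so 4 ∣ k.

Converse. Suppose 15 ∣ k and 4 ∣ k. Any common multiple of 15 and 4 is a multiple of their lcm; here gcd(15, 4) = 1, so lcm(15, 4) = 15·4 = 60, so 60 ∣ k.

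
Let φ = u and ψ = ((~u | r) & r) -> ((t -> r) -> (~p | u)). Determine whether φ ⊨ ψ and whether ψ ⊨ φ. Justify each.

[⇒] Assume the antecedent. If u is true, the consequent reduces to true regardless of the other variables. If u is false, the antecedent cannot hold. Either way the consequent holds.

[⇐] This fails. Under r = F, p = F, t = F, u = F, the left side is false but the right side is true.

Only the forward implication holds.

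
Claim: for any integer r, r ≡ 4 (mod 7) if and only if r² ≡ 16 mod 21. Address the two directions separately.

Both directions fail.

(⟹) This fails: take r = 18. Then 18 ≡ 4 (mod 7), but 18² = 324 ≡ 9 (mod 21), not 16.

(⟸) This fails: take r = 10. Then 10² = 100 ≡ 16 (mod 21), yet 10 ≡ 3 (mod 7), not 4.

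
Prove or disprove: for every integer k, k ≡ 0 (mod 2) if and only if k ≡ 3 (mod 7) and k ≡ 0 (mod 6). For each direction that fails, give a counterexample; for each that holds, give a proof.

[⇒] This fails: k = 0 gives 0 ≡ 0 (mod 2) but 0 ≡ 0 (mod 7), so the conjunction on the right does not hold.

[⇐] Conversely, if k ≡ 3 (mod 7) and k ≡ 0 (mod 6), then by the Chinese remainder theorem k ≡ 24 (mod 42). Since 24 ≡ 0 (mod 2) and 2 ∣ 42, we get k ≡ 0 (mod 2).

Only the reverse direction holds.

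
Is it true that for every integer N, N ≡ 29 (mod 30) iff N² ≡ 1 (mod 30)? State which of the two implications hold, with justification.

Forward direction. Suppose N ≡ 29 (mod 30). Write N = 30j + 29. Then (30j + 29)² = 900j² + 1740j + 841 = 30(30j² + 58j + 28) + 1, so N² ≡ 1 (mod 30).

Converse. This fails: take N = 1. Then 1² = 1 ≡ 1 (mod 30), yet 1 ≡ 1 (mod 30), not 29.

Only the forward implication holds.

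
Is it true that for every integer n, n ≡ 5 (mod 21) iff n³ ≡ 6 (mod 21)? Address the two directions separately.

[⇒] This fails: take n = 5. Then 5 ≡ 5 (mod 21), but 5³ = 125 ≡ 20 (mod 21), not 6.

[⇐] This fails: take n = 3. Then 3³ = 27 ≡ 6 (mod 21), yet 3 ≡ 3 (mod 21), not 5.

Neither implication holds.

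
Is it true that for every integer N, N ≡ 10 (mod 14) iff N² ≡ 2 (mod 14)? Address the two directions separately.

Only the forward implication holds.

Forward direction. Suppose N ≡ 10 (mod 14). Write N = 14j + 10. Then (14j + 10)² = 196j² + 280j + 100 = 14(14j² + 20j + 7) + 2, so N² ≡ 2 (mod 14).

Converse. This fails: take N = 4. Then 4² = 16 ≡ 2 (mod 14), yet 4 ≡ 4 (mod 14), not 10.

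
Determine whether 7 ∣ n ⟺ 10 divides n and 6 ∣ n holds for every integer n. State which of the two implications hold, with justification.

(⇒) This fails: take n = 7. Certainly 7 ∣ 7, but 10 ∤ 7.

(⇐) This fails: take n = 30. Both 10 ∣ 30 and 6 ∣ 30, yet 30 is not a multiple of 7 (since 30 = 4·7 + 2), so 7 ∤ 30.

Both directions fail.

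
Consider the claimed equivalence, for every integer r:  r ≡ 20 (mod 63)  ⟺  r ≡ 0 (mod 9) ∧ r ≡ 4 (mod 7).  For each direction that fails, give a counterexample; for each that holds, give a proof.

Neither implication holds.

(⟹) This fails: r = 20 gives 20 ≡ 20 (mod 63) but 20 ≡ 2 (mod 9), so the conjunction on the right does not hold.

(⟸) This fails: r = 18 satisfies both congruences on the right (18 ≡ 0 mod 9 and 18 ≡ 4 mod 7) yet 18 ≡ 18 (mod 63), not 20.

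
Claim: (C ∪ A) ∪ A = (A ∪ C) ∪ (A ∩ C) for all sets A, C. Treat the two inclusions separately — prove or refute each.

Both inclusions hold.

(⊆) Let x ∈ (C ∪ A) ∪ A. Then either x ∈ A and x ∉ C; or x ∈ C and x ∉ A; or x ∈ A ∩ C. In each case x ∈ (A ∪ C) ∪ (A ∩ C), so (C ∪ A) ∪ A ⊆ (A ∪ C) ∪ (A ∩ C).

(⊇) Let x ∈ (A ∪ C) ∪ (A ∩ C). Then either x ∈ A and x ∉ C; or x ∈ C and x ∉ A; or x ∈ A ∩ C. In each case x ∈ (C ∪ A) ∪ A, so (A ∪ C) ∪ (A ∩ C) ⊆ (C ∪ A) ∪ A.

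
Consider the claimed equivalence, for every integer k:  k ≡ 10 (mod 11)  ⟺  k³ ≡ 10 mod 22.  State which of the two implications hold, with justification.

(⟹) This fails: take k = 21. Then 21 ≡ 10 (mod 11), but 21³ = 9261 ≡ 21 (mod 22), not 10.

(⟸) Conversely, the residues r modulo 22 with r³ ≡ 10 (mod 22) are exactly {10}, and each is ≡ 10 (mod 11).

Not equivalent: only (⇐) holds.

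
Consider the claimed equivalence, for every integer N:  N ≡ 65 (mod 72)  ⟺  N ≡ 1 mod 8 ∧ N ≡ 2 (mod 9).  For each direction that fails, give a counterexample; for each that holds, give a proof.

Both implications hold.

(←) If N ≡ 1 (mod 8) and N ≡ 2 (mod 9), then by the Chinese remainder theorem N ≡ 65 (mod 72). This is exactly N ≡ 65 (mod 72).

(→) Suppose N ≡ 65 (mod 72); write N = 72j + 65. Since 8 ∣ 72, reducing mod 8 gives N ≡ 65 ≡ 1 (mod 8); since 9 ∣ 72, reducing mod 9 gives N ≡ 65 ≡ 2 (mod 9).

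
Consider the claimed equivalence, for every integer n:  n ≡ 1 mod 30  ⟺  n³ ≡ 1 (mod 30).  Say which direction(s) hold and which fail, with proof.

Forward direction. Suppose n ≡ 1 mod 30. Write n = 30j + 1. Then (30j + 1)³ = 27000j³ + 2700j² + 90j + 1 = 30(900j³ + 90j² + 3j) + 1, so n³ ≡ 1 (mod 30).

Converse. Suppose n³ ≡ 1 (mod 30). The only residue r in {0, …, 29} with r³ ≡ 1 (mod 30) is r = 1, so n ≡ 1 (mod 30).

The biconditional holds.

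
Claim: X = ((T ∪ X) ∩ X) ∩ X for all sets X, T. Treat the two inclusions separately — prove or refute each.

(⟹) Let x ∈ X. Then either x ∈ X and x ∉ T; or x ∈ X ∩ T. In each case x ∈ ((T ∪ X) ∩ X) ∩ X, so X ⊆ ((T ∪ X) ∩ X) ∩ X.

(⟸) Let x ∈ ((T ∪ X) ∩ X) ∩ X. Then either x ∈ X and x ∉ T; or x ∈ X ∩ T. In each case x ∈ X, so ((T ∪ X) ∩ X) ∩ X ⊆ X.

The two sets are equal.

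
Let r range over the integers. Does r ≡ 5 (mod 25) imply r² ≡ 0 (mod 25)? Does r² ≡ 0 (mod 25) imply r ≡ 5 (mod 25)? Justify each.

(⟸) This fails: take r = 0. Then 0² = 0 ≡ 0 (mod 25), yet 0 ≡ 0 (mod 25), not 5.

(⟹) Suppose r ≡ 5 (mod 25). Write r = 25j + 5. Then (25j + 5)² = 625j² + 250j + 25 = 25(25j² + 10j + 1) + 0, so r² ≡ 0 (mod 25).

(⇒) holds; (⇐) fails.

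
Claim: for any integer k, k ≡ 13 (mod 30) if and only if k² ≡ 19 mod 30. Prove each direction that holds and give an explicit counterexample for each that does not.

The forward direction holds; the converse fails.

(⟸) This fails: take k = 7. Then 7² = 49 ≡ 19 (mod 30), yet 7 ≡ 7 (mod 30), not 13.

(⟹) Suppose k ≡ 13 (mod 30). Write k = 30j + 13. Then (30j + 13)² = 900j² + 780j + 169 = 30(30j² + 26j + 5) + 19, so k² ≡ 19 (mod 30).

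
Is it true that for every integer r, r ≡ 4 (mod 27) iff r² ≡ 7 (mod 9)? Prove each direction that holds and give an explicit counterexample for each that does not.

Only the forward direction holds.

(⟹) Suppose r ≡ 4 (mod 27). Then r² ≡ 4² = 16 (mod 27), and since 9 ∣ 27, also r² ≡ 7 (mod 9).

(⟸) This fails: take r = 5. Then 5² = 25 ≡ 7 (mod 9), yet 5 ≡ 5 (mod 27), not 4.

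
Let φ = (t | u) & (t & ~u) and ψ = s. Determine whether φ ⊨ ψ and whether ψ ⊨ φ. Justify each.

(⟹) This fails. Under t = T, u = F, s = F, the left side is true but the right side is false.

(⟸) This fails. Under t = F, u = F, s = T, the left side is false but the right side is true.

Neither direction holds.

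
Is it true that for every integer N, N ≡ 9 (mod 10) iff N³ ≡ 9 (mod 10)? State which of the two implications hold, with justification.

Converse. For the converse, argue contrapositively. If N ≢ 9 (mod 10), then N is congruent to one of 0, 1, 2, 3, 4, 5, 6, 7, 8 modulo 10, and these give N³ ≡ 0, 1, 8, 7, 4, 5, 6, 3, 2 respectively — never 9.

Forward direction. Suppose N ≡ 9 (mod 10). Write N = 10j + 9. Then (10j + 9)³ = 1000j³ + 2700j² + 2430j + 729 = 10(100j³ + 270j² + 243j + 72) + 9, so N³ ≡ 9 (mod 10).

Both directions hold.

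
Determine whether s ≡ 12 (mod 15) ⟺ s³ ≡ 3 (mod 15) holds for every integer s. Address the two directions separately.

(→) Suppose s ≡ 12 (mod 15). Write s = 15j + 12. Then (15j + 12)³ = 3375j³ + 8100j² + 6480j + 1728 = 15(225j³ + 540j² + 432j + 115) + 3, so s³ ≡ 3 (mod 15).

(←) Conversely, suppose s³ ≡ 3 (mod 15). The only residue r in {0, …, 14} with r³ ≡ 3 (mod 15) is r = 12, so s ≡ 12 (mod 15).

Both directions hold.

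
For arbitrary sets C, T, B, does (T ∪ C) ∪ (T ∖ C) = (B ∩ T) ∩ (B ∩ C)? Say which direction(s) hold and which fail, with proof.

Forward inclusion. This inclusion fails. Take C = {1}, T = ∅, B = ∅; then 1 ∈ (T ∪ C) ∪ (T ∖ C) but 1 ∉ (B ∩ T) ∩ (B ∩ C).

Reverse inclusion. Let x ∈ (B ∩ T) ∩ (B ∩ C). Then x ∈ C ∩ T ∩ B, from which x ∈ (T ∪ C) ∪ (T ∖ C).

Only the reverse inclusion holds.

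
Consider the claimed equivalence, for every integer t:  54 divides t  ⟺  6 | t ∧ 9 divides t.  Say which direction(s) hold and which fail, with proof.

The forward direction holds; the converse fails.

Forward direction. If 54 ∣ t, write t = 54q. Since 54 = 9·6, t = 6·(9q), so 6 ∣ t; and since 54 = 6·9, t = 9·(6q), so 9 ∣ t.

Converse. This fails: take t = 18. Both 6 ∣ 18 and 9 ∣ 18, yet 18 is not a multiple of 54 (since 18 = 0·54 + 18), so 54 ∤ 18.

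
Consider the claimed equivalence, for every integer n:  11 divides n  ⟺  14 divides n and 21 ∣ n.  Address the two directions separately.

[⇒] This fails: take n = 11. Certainly 11 ∣ 11, but 14 ∤ 11.

[⇐] This fails: take n = 42. Both 14 ∣ 42 and 21 ∣ 42, yet 42 is not a multiple of 11 (since 42 = 3·11 + 9), so 11 ∤ 42.

(⇒) fails and (⇐) fails.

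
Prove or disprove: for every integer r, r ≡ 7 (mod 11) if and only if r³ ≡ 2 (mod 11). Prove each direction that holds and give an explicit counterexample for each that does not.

Converse. Suppose r³ ≡ 2 (mod 11). The only residue r in {0, …, 10} with r³ ≡ 2 (mod 11) is r = 7, so r ≡ 7 (mod 11).

Forward direction. Suppose r ≡ 7 (mod 11). Write r = 11j + 7. Then (11j + 7)³ = 1331j³ + 2541j² + 1617j + 343 = 11(121j³ + 231j² + 147j + 31) + 2, so r³ ≡ 2 (mod 11).

Both implications hold.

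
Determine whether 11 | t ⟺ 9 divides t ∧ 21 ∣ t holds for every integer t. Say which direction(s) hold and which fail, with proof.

(⇒) This fails: take t = 11. Certainly 11 ∣ 11, but 9 ∤ 11.

(⇐) This fails: take t = 63. Both 9 ∣ 63 and 21 ∣ 63, yet 63 is not a multiple of 11 (since 63 = 5·11 + 8), so 11 ∤ 63.

Both directions fail.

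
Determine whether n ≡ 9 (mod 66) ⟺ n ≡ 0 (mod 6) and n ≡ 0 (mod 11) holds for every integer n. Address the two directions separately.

(→) This fails: n = 9 gives 9 ≡ 9 (mod 66) but 9 ≡ 3 (mod 6), so the conjunction on the right does not hold.

(←) This fails: n = 0 satisfies both congruences on the right (0 ≡ 0 mod 6 and 0 ≡ 0 mod 11) yet 0 ≡ 0 (mod 66), not 9.

Both directions fail.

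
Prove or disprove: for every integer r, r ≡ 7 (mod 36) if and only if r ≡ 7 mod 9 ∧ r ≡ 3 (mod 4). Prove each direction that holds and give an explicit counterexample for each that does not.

(⇐) If r ≡ 7 (mod 9) and r ≡ 3 (mod 4), then by the Chinese remainder theorem r ≡ 7 (mod 36). This is exactly r ≡ 7 (mod 36).

(⇒) Suppose r ≡ 7 (mod 36); write r = 36j + 7. Since 9 ∣ 36, reducing mod 9 gives r ≡ 7 (mod 9); since 4 ∣ 36, reducing mod 4 gives r ≡ 7 ≡ 3 (mod 4).

Both implications hold.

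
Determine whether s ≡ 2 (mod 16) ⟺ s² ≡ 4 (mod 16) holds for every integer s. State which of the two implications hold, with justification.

Only the forward implication holds.

[⇒] Suppose s ≡ 2 (mod 16). Write s = 16j + 2. Then (16j + 2)² = 256j² + 64j + 4 = 16(16j² + 4j) + 4, so s² ≡ 4 (mod 16).

[⇐] This fails: take s = 6. Then 6² = 36 ≡ 4 (mod 16), yet 6 ≡ 6 (mod 16), not 2.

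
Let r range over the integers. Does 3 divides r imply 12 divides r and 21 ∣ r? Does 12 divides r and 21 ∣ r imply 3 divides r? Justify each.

[⇒] This fails: take r = 3. Certainly 3 ∣ 3, but 12 ∤ 3.

[⇐] Suppose 12 ∣ r and 21 ∣ r. Any common multiple of 12 and 21 is a multiple of their lcm; here lcm(12, 21) = 12·21/gcd(12, 21) = 252/3 = 84, so 84 ∣ r. Since 3 ∣ 84, it follows that 3 ∣ r.

Only the reverse direction holds.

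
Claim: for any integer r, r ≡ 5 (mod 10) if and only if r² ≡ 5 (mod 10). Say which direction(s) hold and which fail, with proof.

[⇒] Suppose r ≡ 5 (mod 10). Write r = 10j + 5. Then (10j + 5)² = 100j² + 100j + 25 = 10(10j² + 10j + 2) + 5, so r² ≡ 5 (mod 10).

[⇐] Conversely, suppose r² ≡ 5 (mod 10). The only residue r in {0, …, 9} with r² ≡ 5 (mod 10) is r = 5, so r ≡ 5 (mod 10).

The biconditional holds.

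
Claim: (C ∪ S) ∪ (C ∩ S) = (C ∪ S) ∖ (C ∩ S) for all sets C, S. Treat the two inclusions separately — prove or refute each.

Forward inclusion. This inclusion fails. Take C = {1}, S = {1}; then 1 ∈ (C ∪ S) ∪ (C ∩ S) but 1 ∉ (C ∪ S) ∖ (C ∩ S).

Reverse inclusion. Let x ∈ (C ∪ S) ∖ (C ∩ S). Then either x ∈ C and x ∉ S; or x ∈ S and x ∉ C. In each case x ∈ (C ∪ S) ∪ (C ∩ S), so (C ∪ S) ∖ (C ∩ S) ⊆ (C ∪ S) ∪ (C ∩ S).

Only the reverse inclusion holds.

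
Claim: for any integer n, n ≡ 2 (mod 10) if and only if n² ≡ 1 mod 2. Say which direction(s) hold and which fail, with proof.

(⇒) fails and (⇐) fails.

(→) This fails: take n = 2. Then 2 ≡ 2 (mod 10), but 2² = 4 ≡ 0 (mod 2), not 1.

(←) This fails: take n = 1. Then 1² = 1 ≡ 1 (mod 2), yet 1 ≡ 1 (mod 10), not 2.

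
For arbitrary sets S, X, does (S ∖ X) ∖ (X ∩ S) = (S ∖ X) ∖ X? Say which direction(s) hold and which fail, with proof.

The two sets are equal.

(⊇) Let x ∈ (S ∖ X) ∖ X. Then x ∈ S and x ∉ X, from which x ∈ (S ∖ X) ∖ (X ∩ S).

(⊆) Let x ∈ (S ∖ X) ∖ (X ∩ S). Then x ∈ S and x ∉ X, from which x ∈ (S ∖ X) ∖ X.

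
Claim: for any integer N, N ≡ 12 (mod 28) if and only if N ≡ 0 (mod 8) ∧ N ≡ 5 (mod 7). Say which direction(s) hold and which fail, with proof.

(⇒) This fails: N = 12 gives 12 ≡ 12 (mod 28) but 12 ≡ 4 (mod 8), so the conjunction on the right does not hold.

(⇐) Conversely, if N ≡ 0 (mod 8) and N ≡ 5 (mod 7), then by the Chinese remainder theorem N ≡ 40 (mod 56). Since 40 ≡ 12 (mod 28) and 28 ∣ 56, we get N ≡ 12 (mod 28).

(⇒) fails; (⇐) holds.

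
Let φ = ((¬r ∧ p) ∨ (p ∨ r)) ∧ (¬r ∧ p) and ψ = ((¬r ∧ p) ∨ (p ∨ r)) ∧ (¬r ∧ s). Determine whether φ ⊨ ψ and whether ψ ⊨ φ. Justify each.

Forward direction. This fails. Under p = T, r = F, s = F, the left side is true but the right side is false.

Converse. Assume the antecedent. If p is true, the antecedent forces (p = T, r = F, s = T), and the consequent holds there. If p is false, the antecedent cannot hold. Either way the consequent holds.

Not equivalent: only (⇐) holds.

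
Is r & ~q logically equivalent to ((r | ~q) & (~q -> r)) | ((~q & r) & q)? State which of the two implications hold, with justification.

(⟸) This fails. Under q = T, r = T, the left side is false but the right side is true.

(⟹) Assume the antecedent. If q is true, the antecedent cannot hold. If q is false, the antecedent forces (q = F, r = T), and the consequent holds there. Either way the consequent holds.

The forward direction holds; the converse fails.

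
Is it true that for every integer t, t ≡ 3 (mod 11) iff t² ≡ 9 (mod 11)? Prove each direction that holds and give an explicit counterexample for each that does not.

Not equivalent: only (⇒) holds.

(⟹) Suppose t ≡ 3 (mod 11). Write t = 11j + 3. Then (11j + 3)² = 121j² + 66j + 9 = 11(11j² + 6j) + 9, so t² ≡ 9 (mod 11).

(⟸) This fails: take t = 8. Then 8² = 64 ≡ 9 (mod 11), yet 8 ≡ 8 (mod 11), not 3.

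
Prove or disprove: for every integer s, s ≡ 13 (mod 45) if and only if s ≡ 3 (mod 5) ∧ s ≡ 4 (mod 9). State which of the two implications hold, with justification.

Both directions hold.

(→) Suppose s ≡ 13 (mod 45); write s = 45j + 13. Since 5 ∣ 45, reducing mod 5 gives s ≡ 13 ≡ 3 (mod 5); since 9 ∣ 45, reducing mod 9 gives s ≡ 13 ≡ 4 (mod 9).

(←) Conversely, if s ≡ 3 (mod 5) and s ≡ 4 (mod 9), then by the Chinese remainder theorem s ≡ 13 (mod 45). This is exactly s ≡ 13 (mod 45).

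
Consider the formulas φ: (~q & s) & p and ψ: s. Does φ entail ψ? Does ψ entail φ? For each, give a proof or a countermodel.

Not equivalent: only (⇒) holds.

[⇐] This fails. Under p = F, q = F, s = T, the left side is false but the right side is true.

[⇒] Assume the antecedent. If p is true, the antecedent forces (p = T, q = F, s = T), and s holds there. If p is false, the antecedent cannot hold. Either way s holds.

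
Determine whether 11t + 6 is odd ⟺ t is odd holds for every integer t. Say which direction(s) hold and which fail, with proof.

Equivalent; both directions hold.

[⇒] Suppose 11t + 6 is odd. Since 11 is odd, 11t and t have the same parity, so 11t + 6 ≡ t + 6 (mod 2). As 6 is even, 11t + 6 is odd exactly when t is odd. Thus t is odd.

[⇐] Conversely, suppose t is odd; write t = 2j + 1. Then 11t + 6 = 11·(2j + 1) + 6 = 2·11j + 17, which is odd.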